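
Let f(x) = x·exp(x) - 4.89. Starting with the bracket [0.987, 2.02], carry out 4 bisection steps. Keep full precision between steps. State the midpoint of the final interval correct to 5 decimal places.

f(0.987000) = -2.241708, f(2.020000) = 10.337416 (opposite signs)
step 1: m = 1.503500, f(m) = 1.871845 > 0 → root in [0.987000, 1.503500]
step 2: m = 1.245250, f(m) = -0.564247 < 0 → root in [1.245250, 1.503500]
step 3: m = 1.374375, f(m) = 0.542362 > 0 → root in [1.245250, 1.374375]
step 4: m = 1.309813, f(m) = -0.036517 < 0 → root in [1.309813, 1.374375]
Midpoint of [1.309813, 1.374375] = 1.342094

1.34209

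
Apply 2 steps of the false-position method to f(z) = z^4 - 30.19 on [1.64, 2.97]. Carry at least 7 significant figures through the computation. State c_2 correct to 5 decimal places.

False-position update: c = (a·f(b) − b·f(a))/(f(b) − f(a)); replace the endpoint whose sign matches f(c).
f(1.640000) = -22.956052, f(2.970000) = 47.618277
step 1: c = 2.072616, f(c) = -11.736660 < 0 → new bracket [2.072616, 2.970000]
step 2: c = 2.250062, f(c) = -4.558291 < 0 → new bracket [2.250062, 2.970000]

2.25006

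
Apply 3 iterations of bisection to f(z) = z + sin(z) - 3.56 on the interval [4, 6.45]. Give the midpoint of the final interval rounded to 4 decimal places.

f(4.000000) = -0.316802, f(6.450000) = 3.056042 (opposite signs)
step 1: m = 5.225000, f(m) = 0.793533 > 0 → root in [4.000000, 5.225000]
step 2: m = 4.612500, f(m) = 0.057485 > 0 → root in [4.000000, 4.612500]
step 3: m = 4.306250, f(m) = -0.172403 < 0 → root in [4.306250, 4.612500]
Midpoint of [4.306250, 4.612500] = 4.459375

4.4594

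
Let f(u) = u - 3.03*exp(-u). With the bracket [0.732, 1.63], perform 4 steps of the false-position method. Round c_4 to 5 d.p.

1.05504

f(0.732000) = -0.725267, f(1.630000) = 1.036333
step 1: c = 1.101715, f(c) = 0.094843 > 0 → new bracket [0.732000, 1.101715]
step 2: c = 1.058958, f(c) = 0.008103 > 0 → new bracket [0.732000, 1.058958]
step 3: c = 1.055346, f(c) = 0.000687 > 0 → new bracket [0.732000, 1.055346]
step 4: c = 1.055040, f(c) = 0.000058 > 0 → new bracket [0.732000, 1.055040]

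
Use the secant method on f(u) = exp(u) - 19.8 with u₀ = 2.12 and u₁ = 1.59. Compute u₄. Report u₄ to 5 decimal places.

f(u_0) = -11.468863, f(u_1) = -14.896251
u_2 = 1.590000 - (-14.896251)·(1.590000 - 2.120000)/(-14.896251 - (-11.468863)) = 3.893507; f(u_2) = 29.282711
u_3 = 3.893507 - (29.282711)·(3.893507 - 1.590000)/(29.282711 - (-14.896251)) = 2.366696; f(u_3) = -9.137895
u_4 = 2.366696 - (-9.137895)·(2.366696 - 3.893507)/(-9.137895 - (29.282711)) = 2.729830; f(u_4) = -4.469718

2.72983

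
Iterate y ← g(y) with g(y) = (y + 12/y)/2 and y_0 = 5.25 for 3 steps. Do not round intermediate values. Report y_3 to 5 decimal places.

3.46412

y_1 = g(5.250000) = 3.767857
y_2 = g(3.767857) = 3.476346
y_3 = g(3.476346) = 3.464123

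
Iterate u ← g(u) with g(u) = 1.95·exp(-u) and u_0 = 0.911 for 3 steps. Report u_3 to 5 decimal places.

0.80062

u_1 = g(0.911000) = 0.784138
u_2 = g(0.784138) = 0.890201
u_3 = g(0.890201) = 0.800618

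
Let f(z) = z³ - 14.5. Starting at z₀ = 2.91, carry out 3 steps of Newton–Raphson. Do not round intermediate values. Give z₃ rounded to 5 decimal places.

Newton update: z ← z − f(z)/f'(z).
f'(z) = 3z²
z_0 = 2.910000: f = 10.142171, f' = 25.404300 → z_1 = 2.910000 - (10.142171)/(25.404300) = 2.510770
z_1 = 2.510770: f = 1.327800, f' = 18.911891 → z_2 = 2.510770 - (1.327800)/(18.911891) = 2.440560
z_2 = 2.440560: f = 0.036784, f' = 17.868996 → z_3 = 2.440560 - (0.036784)/(17.868996) = 2.438501

2.43850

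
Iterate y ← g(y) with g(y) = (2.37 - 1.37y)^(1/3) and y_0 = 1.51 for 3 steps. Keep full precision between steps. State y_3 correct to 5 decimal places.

y_1 = g(1.510000) = 0.670399
y_2 = g(0.670399) = 1.132255
y_3 = g(1.132255) = 0.935537

0.93554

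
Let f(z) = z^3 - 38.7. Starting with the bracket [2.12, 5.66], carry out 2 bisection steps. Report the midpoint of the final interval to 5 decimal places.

3.44750

f(2.120000) = -29.171872, f(5.660000) = 142.621496 (opposite signs)
step 1: m = 3.890000, f(m) = 20.163869 > 0 → root in [2.120000, 3.890000]
step 2: m = 3.005000, f(m) = -11.564775 < 0 → root in [3.005000, 3.890000]
Midpoint of [3.005000, 3.890000] = 3.447500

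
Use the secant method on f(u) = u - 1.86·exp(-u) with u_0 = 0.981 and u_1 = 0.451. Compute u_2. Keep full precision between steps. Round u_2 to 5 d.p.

Secant update: u_(k+1) = u_k − f(u_k)·(u_k − u_(k-1))/(f(u_k) − f(u_(k-1))).
f(u_0) = 0.283619, f(u_1) = -0.733803
u_2 = 0.451000 - (-0.733803)·(0.451000 - 0.981000)/(-0.733803 - (0.283619)) = 0.833256; f(u_2) = 0.024841

0.83326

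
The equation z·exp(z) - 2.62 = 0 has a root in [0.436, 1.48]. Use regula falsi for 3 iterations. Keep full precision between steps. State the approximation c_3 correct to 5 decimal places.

0.96013

f(0.436000) = -1.945722, f(1.480000) = 3.881560
step 1: c = 0.784590, f(c) = -0.900563 < 0 → new bracket [0.784590, 1.480000]
step 2: c = 0.915549, f(c) = -0.332825 < 0 → new bracket [0.915549, 1.480000]
step 3: c = 0.960126, f(c) = -0.112128 < 0 → new bracket [0.960126, 1.480000]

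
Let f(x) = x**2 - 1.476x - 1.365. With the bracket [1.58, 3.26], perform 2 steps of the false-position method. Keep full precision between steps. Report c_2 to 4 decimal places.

2.0638

f(1.580000) = -1.200680, f(3.260000) = 4.450840
step 1: c = 1.936920, f(c) = -0.472234 < 0 → new bracket [1.936920, 3.260000]
step 2: c = 2.063834, f(c) = -0.151809 < 0 → new bracket [2.063834, 3.260000]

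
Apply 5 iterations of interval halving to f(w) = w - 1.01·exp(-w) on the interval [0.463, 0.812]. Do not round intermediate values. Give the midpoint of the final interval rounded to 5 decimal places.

0.56661

f(0.463000) = -0.172687, f(0.812000) = 0.363591 (opposite signs)
step 1: m = 0.637500, f(m) = 0.103602 > 0 → root in [0.463000, 0.637500]
step 2: m = 0.550250, f(m) = -0.032324 < 0 → root in [0.550250, 0.637500]
step 3: m = 0.593875, f(m) = 0.036170 > 0 → root in [0.550250, 0.593875]
step 4: m = 0.572063, f(m) = 0.002059 > 0 → root in [0.550250, 0.572063]
step 5: m = 0.561156, f(m) = -0.015098 < 0 → root in [0.561156, 0.572063]
Midpoint of [0.561156, 0.572063] = 0.566609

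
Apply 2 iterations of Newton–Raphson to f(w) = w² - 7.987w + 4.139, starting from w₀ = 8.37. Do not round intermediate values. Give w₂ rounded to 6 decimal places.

Newton update: w ← w − f(w)/f'(w).
f'(w) = 2w - 7.987
w_0 = 8.370000: f = 7.344710, f' = 8.753000 → w_1 = 8.370000 - (7.344710)/(8.753000) = 7.530892
w_1 = 7.530892: f = 0.704102, f' = 7.074785 → w_2 = 7.530892 - (0.704102)/(7.074785) = 7.431370

7.431370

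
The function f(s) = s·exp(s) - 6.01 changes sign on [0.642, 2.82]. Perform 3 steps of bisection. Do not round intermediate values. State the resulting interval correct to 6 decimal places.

f(0.642000) = -4.790022, f(2.820000) = 41.300719 (opposite signs)
step 1: m = 1.731000, f(m) = 3.763741 > 0 → root in [0.642000, 1.731000]
step 2: m = 1.186500, f(m) = -2.123505 < 0 → root in [1.186500, 1.731000]
step 3: m = 1.458750, f(m) = 0.263472 > 0 → root in [1.186500, 1.458750]

[1.186500, 1.458750]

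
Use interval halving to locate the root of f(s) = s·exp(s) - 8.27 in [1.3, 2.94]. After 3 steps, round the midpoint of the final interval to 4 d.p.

f(1.300000) = -3.499914, f(2.940000) = 47.342588 (opposite signs)
step 1: m = 2.120000, f(m) = 9.392011 > 0 → root in [1.300000, 2.120000]
step 2: m = 1.710000, f(m) = 1.184524 > 0 → root in [1.300000, 1.710000]
step 3: m = 1.505000, f(m) = -1.491249 < 0 → root in [1.505000, 1.710000]
Midpoint of [1.505000, 1.710000] = 1.607500

1.6075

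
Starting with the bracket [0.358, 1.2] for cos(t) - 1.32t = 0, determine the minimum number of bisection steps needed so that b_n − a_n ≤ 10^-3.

10

Initial width b − a = 1.2 − 0.358 = 0.842000.
After n steps the width is (b−a)/2^n; need (b−a)/2^n ≤ 10^-3.
So n ≥ log₂(0.842000/10^-3) = log₂(842.0000) ≈ 9.7177.
Hence n = 10.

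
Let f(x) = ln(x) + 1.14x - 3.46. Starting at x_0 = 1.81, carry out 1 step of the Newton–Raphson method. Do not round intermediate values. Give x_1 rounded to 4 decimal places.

f'(x) = 1/x + 1.14
x_0 = 1.810000: f = -0.803273, f' = 1.692486 → x_1 = 1.810000 - (-0.803273)/(1.692486) = 2.284611

2.2846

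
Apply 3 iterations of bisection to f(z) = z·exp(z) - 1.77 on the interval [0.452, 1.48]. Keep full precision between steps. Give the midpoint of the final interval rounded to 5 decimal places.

0.77325

f(0.452000) = -1.059704, f(1.480000) = 4.731560 (opposite signs)
step 1: m = 0.966000, f(m) = 0.768082 > 0 → root in [0.452000, 0.966000]
step 2: m = 0.709000, f(m) = -0.329342 < 0 → root in [0.709000, 0.966000]
step 3: m = 0.837500, f(m) = 0.165114 > 0 → root in [0.709000, 0.837500]
Midpoint of [0.709000, 0.837500] = 0.773250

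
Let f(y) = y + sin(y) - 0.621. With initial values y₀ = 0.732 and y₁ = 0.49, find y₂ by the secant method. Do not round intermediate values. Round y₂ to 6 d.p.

0.303092

f(y_0) = 0.779359, f(y_1) = 0.339626
y_2 = 0.490000 - (0.339626)·(0.490000 - 0.732000)/(0.339626 - (0.779359)) = 0.303092; f(y_2) = -0.019435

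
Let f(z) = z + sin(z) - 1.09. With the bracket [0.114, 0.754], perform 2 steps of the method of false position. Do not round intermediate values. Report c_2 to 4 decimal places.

False-position update: c = (a·f(b) − b·f(a))/(f(b) − f(a)); replace the endpoint whose sign matches f(c).
f(0.114000) = -0.862247, f(0.754000) = 0.348560
step 1: c = 0.569761, f(c) = 0.019191 > 0 → new bracket [0.114000, 0.569761]
step 2: c = 0.559838, f(c) = 0.000886 > 0 → new bracket [0.114000, 0.559838]

0.5598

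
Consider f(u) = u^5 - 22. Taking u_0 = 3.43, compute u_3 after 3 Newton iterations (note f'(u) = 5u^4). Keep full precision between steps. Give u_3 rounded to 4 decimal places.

u_0 = 3.430000: f = 452.756151, f' = 692.064360 → u_1 = 3.430000 - (452.756151)/(692.064360) = 2.775789
u_1 = 2.775789: f = 142.790516, f' = 296.835456 → u_2 = 2.775789 - (142.790516)/(296.835456) = 2.294746
u_2 = 2.294746: f = 41.631680, f' = 138.646437 → u_3 = 2.294746 - (41.631680)/(138.646437) = 1.994474

1.9945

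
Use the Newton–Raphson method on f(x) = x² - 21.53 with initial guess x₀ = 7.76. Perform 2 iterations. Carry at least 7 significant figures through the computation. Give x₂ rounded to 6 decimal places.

4.677385

Newton update: x ← x − f(x)/f'(x).
f'(x) = 2x
x_0 = 7.760000: f = 38.687600, f' = 15.520000 → x_1 = 7.760000 - (38.687600)/(15.520000) = 5.267242
x_1 = 5.267242: f = 6.213841, f' = 10.534485 → x_2 = 5.267242 - (6.213841)/(10.534485) = 4.677385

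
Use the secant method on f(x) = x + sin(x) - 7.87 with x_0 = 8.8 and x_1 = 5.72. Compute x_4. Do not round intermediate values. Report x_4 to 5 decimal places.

7.10495

f(x_0) = 1.514917, f(x_1) = -2.683882
x_2 = 5.720000 - (-2.683882)·(5.720000 - 8.800000)/(-2.683882 - (1.514917)) = 7.688743; f(x_2) = 0.805122
x_3 = 7.688743 - (0.805122)·(7.688743 - 5.720000)/(0.805122 - (-2.683882)) = 7.234436; f(x_3) = 0.178579
x_4 = 7.234436 - (0.178579)·(7.234436 - 7.688743)/(0.178579 - (0.805122)) = 7.104949; f(x_4) = -0.032704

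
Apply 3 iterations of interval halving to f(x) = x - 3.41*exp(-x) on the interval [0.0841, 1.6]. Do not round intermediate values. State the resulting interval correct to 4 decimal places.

[1.0315, 1.2210]

f(0.084100) = -3.050847, f(1.600000) = 0.911533 (opposite signs)
step 1: m = 0.842050, f(m) = -0.627068 < 0 → root in [0.842050, 1.600000]
step 2: m = 1.221025, f(m) = 0.215322 > 0 → root in [0.842050, 1.221025]
step 3: m = 1.031537, f(m) = -0.183986 < 0 → root in [1.031537, 1.221025]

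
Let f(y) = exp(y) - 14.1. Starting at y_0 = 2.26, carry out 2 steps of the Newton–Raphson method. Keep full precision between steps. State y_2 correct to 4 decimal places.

f'(y) = exp(y)
y_0 = 2.260000: f = -4.516911, f' = 9.583089 → y_1 = 2.260000 - (-4.516911)/(9.583089) = 2.731342
y_1 = 2.731342: f = 1.253475, f' = 15.353475 → y_2 = 2.731342 - (1.253475)/(15.353475) = 2.649701

2.6497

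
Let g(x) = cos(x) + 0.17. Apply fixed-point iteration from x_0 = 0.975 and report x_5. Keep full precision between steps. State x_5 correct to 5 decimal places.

x_1 = g(0.975000) = 0.731168
x_2 = g(0.731168) = 0.914395
x_3 = g(0.914395) = 0.780270
x_4 = g(0.780270) = 0.880724
x_5 = g(0.880724) = 0.806593

0.80659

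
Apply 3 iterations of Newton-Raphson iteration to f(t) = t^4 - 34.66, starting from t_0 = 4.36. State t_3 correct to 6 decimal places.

Newton update: t ← t − f(t)/f'(t).
f'(t) = 4t^3
t_0 = 4.360000: f = 326.704892, f' = 331.527424 → t_1 = 4.360000 - (326.704892)/(331.527424) = 3.374546
t_1 = 3.374546: f = 95.016601, f' = 153.711445 → t_2 = 3.374546 - (95.016601)/(153.711445) = 2.756397
t_2 = 2.756397: f = 23.065437, f' = 83.769401 → t_3 = 2.756397 - (23.065437)/(83.769401) = 2.481053

2.481053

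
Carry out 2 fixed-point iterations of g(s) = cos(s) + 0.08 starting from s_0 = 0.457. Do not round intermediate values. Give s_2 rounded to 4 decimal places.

0.6392

s_1 = g(0.457000) = 0.977380
s_2 = g(0.977380) = 0.639196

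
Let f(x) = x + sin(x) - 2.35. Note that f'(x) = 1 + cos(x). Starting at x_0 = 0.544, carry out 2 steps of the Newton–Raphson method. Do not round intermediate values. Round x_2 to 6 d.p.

1.363807

x_0 = 0.544000: f = -1.288437, f' = 1.855645 → x_1 = 0.544000 - (-1.288437)/(1.855645) = 1.238334
x_1 = 1.238334: f = -0.166425, f' = 1.326372 → x_2 = 1.238334 - (-0.166425)/(1.326372) = 1.363807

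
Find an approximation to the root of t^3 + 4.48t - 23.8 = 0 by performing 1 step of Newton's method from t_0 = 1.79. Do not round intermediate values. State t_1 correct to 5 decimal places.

2.50283

Newton update: t ← t − f(t)/f'(t).
f'(t) = 3t^2 + 4.48
t_0 = 1.790000: f = -10.045461, f' = 14.092300 → t_1 = 1.790000 - (-10.045461)/(14.092300) = 2.502833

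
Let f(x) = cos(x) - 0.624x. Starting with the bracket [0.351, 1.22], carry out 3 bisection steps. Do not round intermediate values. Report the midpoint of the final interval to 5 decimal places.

0.94844

f(0.351000) = 0.720005, f(1.220000) = -0.417634 (opposite signs)
step 1: m = 0.785500, f(m) = 0.216883 > 0 → root in [0.785500, 1.220000]
step 2: m = 1.002750, f(m) = -0.087730 < 0 → root in [0.785500, 1.002750]
step 3: m = 0.894125, f(m) = 0.068267 > 0 → root in [0.894125, 1.002750]
Midpoint of [0.894125, 1.002750] = 0.948438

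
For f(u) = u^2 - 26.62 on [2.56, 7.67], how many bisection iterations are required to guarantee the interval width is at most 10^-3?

Initial width b − a = 7.67 − 2.56 = 5.110000.
After n steps the width is (b−a)/2^n; need (b−a)/2^n ≤ 10^-3.
So n ≥ log₂(5.110000/10^-3) = log₂(5110.0000) ≈ 12.3191.
Hence n = 13.

13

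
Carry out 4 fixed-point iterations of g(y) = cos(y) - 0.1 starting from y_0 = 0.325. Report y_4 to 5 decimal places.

0.63419

y_1 = g(0.325000) = 0.847651
y_2 = g(0.847651) = 0.561746
y_3 = g(0.561746) = 0.746326
y_4 = g(0.746326) = 0.634188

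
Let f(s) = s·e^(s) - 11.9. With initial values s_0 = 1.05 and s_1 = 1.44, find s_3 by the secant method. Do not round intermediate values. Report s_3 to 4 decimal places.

1.7668

f(s_0) = -8.899466, f(s_1) = -5.822198
s_2 = 1.440000 - (-5.822198)·(1.440000 - 1.050000)/(-5.822198 - (-8.899466)) = 2.177881; f(s_2) = 7.325415
s_3 = 2.177881 - (7.325415)·(2.177881 - 1.440000)/(7.325415 - (-5.822198)) = 1.766758; f(s_3) = -1.561195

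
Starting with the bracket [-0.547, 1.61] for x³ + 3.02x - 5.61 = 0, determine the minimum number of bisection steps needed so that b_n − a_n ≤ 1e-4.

15

Initial width b − a = 1.61 − -0.547 = 2.157000.
After n steps the width is (b−a)/2^n; need (b−a)/2^n ≤ 1e-4.
So n ≥ log₂(2.157000/1e-4) = log₂(21570.0000) ≈ 14.3967.
Hence n = 15.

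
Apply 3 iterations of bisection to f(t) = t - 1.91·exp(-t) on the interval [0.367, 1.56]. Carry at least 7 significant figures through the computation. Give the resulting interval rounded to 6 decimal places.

[0.814375, 0.963500]

f(0.367000) = -0.956266, f(1.560000) = 1.158640 (opposite signs)
step 1: m = 0.963500, f(m) = 0.234730 > 0 → root in [0.367000, 0.963500]
step 2: m = 0.665250, f(m) = -0.316767 < 0 → root in [0.665250, 0.963500]
step 3: m = 0.814375, f(m) = -0.031595 < 0 → root in [0.814375, 0.963500]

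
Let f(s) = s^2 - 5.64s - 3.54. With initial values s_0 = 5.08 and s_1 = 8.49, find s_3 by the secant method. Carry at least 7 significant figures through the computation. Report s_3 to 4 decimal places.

6.1252

f(s_0) = -6.384800, f(s_1) = 20.656500
s_2 = 8.490000 - (20.656500)·(8.490000 - 5.080000)/(20.656500 - (-6.384800)) = 5.885145; f(s_2) = -2.097286
s_3 = 5.885145 - (-2.097286)·(5.885145 - 8.490000)/(-2.097286 - (20.656500)) = 6.125242; f(s_3) = -0.567772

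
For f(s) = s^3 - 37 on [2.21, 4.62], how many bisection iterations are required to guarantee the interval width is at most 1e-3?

12

Initial width b − a = 4.62 − 2.21 = 2.410000.
After n steps the width is (b−a)/2^n; need (b−a)/2^n ≤ 1e-3.
So n ≥ log₂(2.410000/1e-3) = log₂(2410.0000) ≈ 11.2348.
Hence n = 12.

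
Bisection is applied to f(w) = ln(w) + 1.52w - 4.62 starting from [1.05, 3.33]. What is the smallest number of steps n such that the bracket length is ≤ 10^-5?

Initial width b − a = 3.33 − 1.05 = 2.280000.
After n steps the width is (b−a)/2^n; need (b−a)/2^n ≤ 10^-5.
So n ≥ log₂(2.280000/10^-5) = log₂(228000.0000) ≈ 17.7987.
Hence n = 18.

18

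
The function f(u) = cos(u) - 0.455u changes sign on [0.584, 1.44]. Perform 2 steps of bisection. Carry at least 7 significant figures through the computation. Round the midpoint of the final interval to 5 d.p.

1.11900

f(0.584000) = 0.568544, f(1.440000) = -0.524776 (opposite signs)
step 1: m = 1.012000, f(m) = 0.069706 > 0 → root in [1.012000, 1.440000]
step 2: m = 1.226000, f(m) = -0.219825 < 0 → root in [1.012000, 1.226000]
Midpoint of [1.012000, 1.226000] = 1.119000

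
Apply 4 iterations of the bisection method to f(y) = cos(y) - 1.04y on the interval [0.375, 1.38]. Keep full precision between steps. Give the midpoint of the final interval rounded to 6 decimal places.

f(0.375000) = 0.540508, f(1.380000) = -1.245559 (opposite signs)
step 1: m = 0.877500, f(m) = -0.273524 < 0 → root in [0.375000, 0.877500]
step 2: m = 0.626250, f(m) = 0.158931 > 0 → root in [0.626250, 0.877500]
step 3: m = 0.751875, f(m) = -0.051540 < 0 → root in [0.626250, 0.751875]
step 4: m = 0.689062, f(m) = 0.055217 > 0 → root in [0.689062, 0.751875]
Midpoint of [0.689062, 0.751875] = 0.720469

0.720469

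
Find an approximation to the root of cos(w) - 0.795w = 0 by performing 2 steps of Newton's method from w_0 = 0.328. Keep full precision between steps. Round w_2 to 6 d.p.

Newton update: w ← w − f(w)/f'(w).
f'(w) = -sin(w) - 0.795
w_0 = 0.328000: f = 0.685929, f' = -1.117150 → w_1 = 0.328000 - (0.685929)/(-1.117150) = 0.941998
w_1 = 0.941998: f = -0.160716, f' = -1.603735 → w_2 = 0.941998 - (-0.160716)/(-1.603735) = 0.841785

0.841785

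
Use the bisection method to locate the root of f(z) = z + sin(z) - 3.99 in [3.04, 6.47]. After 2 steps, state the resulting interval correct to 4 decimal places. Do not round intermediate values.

[4.7550, 5.6125]

f(3.040000) = -0.848582, f(6.470000) = 2.665730 (opposite signs)
step 1: m = 4.755000, f(m) = -0.234092 < 0 → root in [4.755000, 6.470000]
step 2: m = 5.612500, f(m) = 1.000977 > 0 → root in [4.755000, 5.612500]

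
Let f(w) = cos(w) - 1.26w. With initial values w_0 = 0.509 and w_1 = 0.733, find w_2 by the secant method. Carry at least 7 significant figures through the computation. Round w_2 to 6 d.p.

0.634985

f(w_0) = 0.231892, f(w_1) = -0.180410
w_2 = 0.733000 - (-0.180410)·(0.733000 - 0.509000)/(-0.180410 - (0.231892)) = 0.634985; f(w_2) = 0.004999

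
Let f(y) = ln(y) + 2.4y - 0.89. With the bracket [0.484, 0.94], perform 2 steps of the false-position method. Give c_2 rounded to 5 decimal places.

0.59086

f(0.484000) = -0.454070, f(0.940000) = 1.304125
step 1: c = 0.601766, f(c) = 0.046353 > 0 → new bracket [0.484000, 0.601766]
step 2: c = 0.590858, f(c) = 0.001879 > 0 → new bracket [0.484000, 0.590858]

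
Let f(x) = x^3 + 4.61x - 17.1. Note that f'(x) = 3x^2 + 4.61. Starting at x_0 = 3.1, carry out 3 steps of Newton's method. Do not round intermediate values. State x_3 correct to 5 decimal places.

1.99306

x_0 = 3.100000: f = 26.982000, f' = 33.440000 → x_1 = 3.100000 - (26.982000)/(33.440000) = 2.293122
x_1 = 2.293122: f = 5.529465, f' = 20.385226 → x_2 = 2.293122 - (5.529465)/(20.385226) = 2.021873
x_2 = 2.021873: f = 0.486198, f' = 16.873916 → x_3 = 2.021873 - (0.486198)/(16.873916) = 1.993060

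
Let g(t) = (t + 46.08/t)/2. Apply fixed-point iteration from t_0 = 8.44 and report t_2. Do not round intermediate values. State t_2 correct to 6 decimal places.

t_1 = g(8.440000) = 6.949858
t_2 = g(6.949858) = 6.790105

6.790105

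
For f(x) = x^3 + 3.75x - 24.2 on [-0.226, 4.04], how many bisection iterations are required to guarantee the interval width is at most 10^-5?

Initial width b − a = 4.04 − -0.226 = 4.266000.
After n steps the width is (b−a)/2^n; need (b−a)/2^n ≤ 10^-5.
So n ≥ log₂(4.266000/10^-5) = log₂(426600.0000) ≈ 18.7025.
Hence n = 19.

19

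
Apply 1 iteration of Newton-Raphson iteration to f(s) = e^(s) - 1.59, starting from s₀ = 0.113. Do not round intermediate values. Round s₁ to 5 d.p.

f'(s) = e^(s)
s_0 = 0.113000: f = -0.470368, f' = 1.119632 → s_1 = 0.113000 - (-0.470368)/(1.119632) = 0.533110

0.53311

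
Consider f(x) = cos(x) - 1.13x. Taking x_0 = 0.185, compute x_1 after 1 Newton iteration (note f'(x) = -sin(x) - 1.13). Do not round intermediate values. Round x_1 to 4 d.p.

x_0 = 0.185000: f = 0.773886, f' = -1.313947 → x_1 = 0.185000 - (0.773886)/(-1.313947) = 0.773978

0.7740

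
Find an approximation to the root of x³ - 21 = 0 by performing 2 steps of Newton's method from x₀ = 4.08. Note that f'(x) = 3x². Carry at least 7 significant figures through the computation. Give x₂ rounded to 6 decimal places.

2.803411

Newton update: x ← x − f(x)/f'(x).
x_0 = 4.080000: f = 46.917312, f' = 49.939200 → x_1 = 4.080000 - (46.917312)/(49.939200) = 3.140511
x_1 = 3.140511: f = 9.974271, f' = 29.588434 → x_2 = 3.140511 - (9.974271)/(29.588434) = 2.803411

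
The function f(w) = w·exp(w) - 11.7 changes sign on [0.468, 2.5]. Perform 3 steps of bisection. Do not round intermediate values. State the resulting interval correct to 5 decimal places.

[1.73800, 1.99200]

f(0.468000) = -10.952699, f(2.500000) = 18.756235 (opposite signs)
step 1: m = 1.484000, f(m) = -5.154740 < 0 → root in [1.484000, 2.500000]
step 2: m = 1.992000, f(m) = 2.901718 > 0 → root in [1.484000, 1.992000]
step 3: m = 1.738000, f(m) = -1.817801 < 0 → root in [1.738000, 1.992000]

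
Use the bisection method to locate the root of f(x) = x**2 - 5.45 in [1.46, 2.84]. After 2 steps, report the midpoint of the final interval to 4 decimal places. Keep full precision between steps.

f(1.460000) = -3.318400, f(2.840000) = 2.615600 (opposite signs)
step 1: m = 2.150000, f(m) = -0.827500 < 0 → root in [2.150000, 2.840000]
step 2: m = 2.495000, f(m) = 0.775025 > 0 → root in [2.150000, 2.495000]
Midpoint of [2.150000, 2.495000] = 2.322500

2.3225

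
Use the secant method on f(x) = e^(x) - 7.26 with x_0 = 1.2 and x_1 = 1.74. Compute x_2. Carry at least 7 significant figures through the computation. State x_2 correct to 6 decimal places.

f(x_0) = -3.939883, f(x_1) = -1.562657
x_2 = 1.740000 - (-1.562657)·(1.740000 - 1.200000)/(-1.562657 - (-3.939883)) = 2.094966; f(x_2) = 0.865165

2.094966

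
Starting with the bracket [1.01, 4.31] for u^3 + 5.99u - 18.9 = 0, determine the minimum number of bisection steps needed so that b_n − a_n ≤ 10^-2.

9

Initial width b − a = 4.31 − 1.01 = 3.300000.
After n steps the width is (b−a)/2^n; need (b−a)/2^n ≤ 10^-2.
So n ≥ log₂(3.300000/10^-2) = log₂(330.0000) ≈ 8.3663.
Hence n = 9.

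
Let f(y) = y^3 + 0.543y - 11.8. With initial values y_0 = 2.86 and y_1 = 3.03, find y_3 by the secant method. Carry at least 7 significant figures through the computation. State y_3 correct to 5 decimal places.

f(y_0) = 13.146636, f(y_1) = 17.663417
y_2 = 3.030000 - (17.663417)·(3.030000 - 2.860000)/(17.663417 - (13.146636)) = 2.365194; f(y_2) = 2.715542
y_3 = 2.365194 - (2.715542)·(2.365194 - 3.030000)/(2.715542 - (17.663417)) = 2.244421; f(y_3) = 0.724825

2.24442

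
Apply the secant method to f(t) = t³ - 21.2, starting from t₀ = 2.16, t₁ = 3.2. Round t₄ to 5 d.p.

f(t_0) = -11.122304, f(t_1) = 11.568000
t_2 = 3.200000 - (11.568000)·(3.200000 - 2.160000)/(11.568000 - (-11.122304)) = 2.669786; f(t_2) = -2.170416
t_3 = 2.669786 - (-2.170416)·(2.669786 - 3.200000)/(-2.170416 - (11.568000)) = 2.753550; f(t_3) = -0.322482
t_4 = 2.753550 - (-0.322482)·(2.753550 - 2.669786)/(-0.322482 - (-2.170416)) = 2.768168; f(t_4) = 0.011780

2.76817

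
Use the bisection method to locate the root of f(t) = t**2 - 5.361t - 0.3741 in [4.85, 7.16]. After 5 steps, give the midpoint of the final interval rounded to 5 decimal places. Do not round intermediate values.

5.46359

f(4.850000) = -2.852450, f(7.160000) = 12.506740 (opposite signs)
step 1: m = 6.005000, f(m) = 3.493120 > 0 → root in [4.850000, 6.005000]
step 2: m = 5.427500, f(m) = -0.013171 < 0 → root in [5.427500, 6.005000]
step 3: m = 5.716250, f(m) = 1.656598 > 0 → root in [5.427500, 5.716250]
step 4: m = 5.571875, f(m) = 0.800869 > 0 → root in [5.427500, 5.571875]
step 5: m = 5.499688, f(m) = 0.388638 > 0 → root in [5.427500, 5.499688]
Midpoint of [5.427500, 5.499688] = 5.463594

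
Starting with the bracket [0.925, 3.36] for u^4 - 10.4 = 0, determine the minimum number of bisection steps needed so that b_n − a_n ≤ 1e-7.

25

Initial width b − a = 3.36 − 0.925 = 2.435000.
After n steps the width is (b−a)/2^n; need (b−a)/2^n ≤ 1e-7.
So n ≥ log₂(2.435000/1e-7) = log₂(24350000.0000) ≈ 24.5374.
Hence n = 25.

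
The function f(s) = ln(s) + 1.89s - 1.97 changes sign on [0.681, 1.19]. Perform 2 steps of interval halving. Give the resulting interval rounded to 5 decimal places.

[0.93550, 1.06275]

f(0.681000) = -1.067103, f(1.190000) = 0.453053 (opposite signs)
step 1: m = 0.935500, f(m) = -0.268579 < 0 → root in [0.935500, 1.190000]
step 2: m = 1.062750, f(m) = 0.099457 > 0 → root in [0.935500, 1.062750]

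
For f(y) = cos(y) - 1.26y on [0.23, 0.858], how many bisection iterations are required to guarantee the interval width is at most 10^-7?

Initial width b − a = 0.858 − 0.23 = 0.628000.
After n steps the width is (b−a)/2^n; need (b−a)/2^n ≤ 10^-7.
So n ≥ log₂(0.628000/10^-7) = log₂(6280000.0000) ≈ 22.5823.
Hence n = 23.

23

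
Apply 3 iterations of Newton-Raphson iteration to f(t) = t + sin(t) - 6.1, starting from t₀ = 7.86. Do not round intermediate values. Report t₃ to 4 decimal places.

6.1883

Newton update: t ← t − f(t)/f'(t).
f'(t) = 1 + cos(t)
t_0 = 7.860000: f = 2.759982, f' = 0.993982 → t_1 = 7.860000 - (2.759982)/(0.993982) = 5.083307
t_1 = 5.083307: f = -1.948688, f' = 1.362471 → t_2 = 5.083307 - (-1.948688)/(1.362471) = 6.513567
t_2 = 6.513567: f = 0.641916, f' = 1.973579 → t_3 = 6.513567 - (0.641916)/(1.973579) = 6.188312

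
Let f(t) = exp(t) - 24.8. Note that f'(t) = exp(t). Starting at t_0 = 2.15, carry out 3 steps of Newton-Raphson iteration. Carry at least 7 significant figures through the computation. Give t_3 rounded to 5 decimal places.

Newton update: t ← t − f(t)/f'(t).
t_0 = 2.150000: f = -16.215142, f' = 8.584858 → t_1 = 2.150000 - (-16.215142)/(8.584858) = 4.038807
t_1 = 4.038807: f = 31.958596, f' = 56.758596 → t_2 = 4.038807 - (31.958596)/(56.758596) = 3.475745
t_2 = 3.475745: f = 7.521910, f' = 32.321910 → t_3 = 3.475745 - (7.521910)/(32.321910) = 3.243027

3.24303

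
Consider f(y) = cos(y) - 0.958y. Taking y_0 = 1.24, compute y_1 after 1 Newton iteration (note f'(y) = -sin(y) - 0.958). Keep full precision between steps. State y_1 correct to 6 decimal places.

0.786627

Newton update: y ← y − f(y)/f'(y).
y_0 = 1.240000: f = -0.863124, f' = -1.903784 → y_1 = 1.240000 - (-0.863124)/(-1.903784) = 0.786627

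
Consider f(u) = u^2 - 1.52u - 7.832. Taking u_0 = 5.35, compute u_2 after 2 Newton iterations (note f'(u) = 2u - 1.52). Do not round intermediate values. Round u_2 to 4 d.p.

u_0 = 5.350000: f = 12.658500, f' = 9.180000 → u_1 = 5.350000 - (12.658500)/(9.180000) = 3.971078
u_1 = 3.971078: f = 1.901425, f' = 6.422157 → u_2 = 3.971078 - (1.901425)/(6.422157) = 3.675006

3.6750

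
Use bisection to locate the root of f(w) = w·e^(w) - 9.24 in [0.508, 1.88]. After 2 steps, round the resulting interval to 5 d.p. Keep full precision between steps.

[1.53700, 1.88000]

f(0.508000) = -8.395722, f(1.880000) = 3.080589 (opposite signs)
step 1: m = 1.194000, f(m) = -5.299494 < 0 → root in [1.194000, 1.880000]
step 2: m = 1.537000, f(m) = -2.092001 < 0 → root in [1.537000, 1.880000]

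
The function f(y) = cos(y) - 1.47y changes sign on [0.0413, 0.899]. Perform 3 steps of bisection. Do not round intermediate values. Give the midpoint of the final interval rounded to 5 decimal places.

f(0.041300) = 0.938436, f(0.899000) = -0.699137 (opposite signs)
step 1: m = 0.470150, f(m) = 0.200380 > 0 → root in [0.470150, 0.899000]
step 2: m = 0.684575, f(m) = -0.231637 < 0 → root in [0.470150, 0.684575]
step 3: m = 0.577363, f(m) = -0.010818 < 0 → root in [0.470150, 0.577363]
Midpoint of [0.470150, 0.577363] = 0.523756

0.52376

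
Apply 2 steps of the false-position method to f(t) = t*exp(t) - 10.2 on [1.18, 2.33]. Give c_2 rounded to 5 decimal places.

f(1.180000) = -6.359838, f(2.330000) = 13.747604
step 1: c = 1.543737, f(c) = -2.972143 < 0 → new bracket [1.543737, 2.330000]
step 2: c = 1.683505, f(c) = -1.135347 < 0 → new bracket [1.683505, 2.330000]

1.68350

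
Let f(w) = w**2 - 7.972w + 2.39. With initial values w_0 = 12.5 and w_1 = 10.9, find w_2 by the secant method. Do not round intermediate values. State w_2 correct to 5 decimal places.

8.67643

f(w_0) = 58.990000, f(w_1) = 34.305200
w_2 = 10.900000 - (34.305200)·(10.900000 - 12.500000)/(34.305200 - (58.990000)) = 8.676432; f(w_2) = 8.501961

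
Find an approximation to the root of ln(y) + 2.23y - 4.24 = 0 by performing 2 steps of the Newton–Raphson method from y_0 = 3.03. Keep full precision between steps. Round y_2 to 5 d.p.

1.67087

f'(y) = 1/y + 2.23
y_0 = 3.030000: f = 3.625463, f' = 2.560033 → y_1 = 3.030000 - (3.625463)/(2.560033) = 1.613822
y_1 = 1.613822: f = -0.162572, f' = 2.849647 → y_2 = 1.613822 - (-0.162572)/(2.849647) = 1.670872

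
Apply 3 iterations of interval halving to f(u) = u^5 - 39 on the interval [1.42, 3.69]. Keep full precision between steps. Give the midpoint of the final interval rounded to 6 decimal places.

2.129375

f(1.420000) = -33.226466, f(3.690000) = 645.119281 (opposite signs)
step 1: m = 2.555000, f(m) = 69.881607 > 0 → root in [1.420000, 2.555000]
step 2: m = 1.987500, f(m) = -7.987578 < 0 → root in [1.987500, 2.555000]
step 3: m = 2.271250, f(m) = 21.440034 > 0 → root in [1.987500, 2.271250]
Midpoint of [1.987500, 2.271250] = 2.129375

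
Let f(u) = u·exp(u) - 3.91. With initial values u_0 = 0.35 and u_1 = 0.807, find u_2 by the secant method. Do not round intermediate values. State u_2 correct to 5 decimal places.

1.53898

Secant update: u_(k+1) = u_k − f(u_k)·(u_k − u_(k-1))/(f(u_k) − f(u_(k-1))).
f(u_0) = -3.413326, f(u_1) = -2.101372
u_2 = 0.807000 - (-2.101372)·(0.807000 - 0.350000)/(-2.101372 - (-3.413326)) = 1.538982; f(u_2) = 3.261420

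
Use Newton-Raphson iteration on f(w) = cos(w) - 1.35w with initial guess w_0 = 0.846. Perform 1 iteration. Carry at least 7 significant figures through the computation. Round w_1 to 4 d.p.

Newton update: w ← w − f(w)/f'(w).
f'(w) = -sin(w) - 1.35
w_0 = 0.846000: f = -0.479117, f' = -2.098634 → w_1 = 0.846000 - (-0.479117)/(-2.098634) = 0.617701

0.6177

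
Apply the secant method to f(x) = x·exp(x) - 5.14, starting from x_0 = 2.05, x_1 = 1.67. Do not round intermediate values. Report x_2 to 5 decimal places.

1.46896

f(x_0) = 10.784197, f(x_1) = 3.731320
x_2 = 1.670000 - (3.731320)·(1.670000 - 2.050000)/(3.731320 - (10.784197)) = 1.468961; f(x_2) = 1.242225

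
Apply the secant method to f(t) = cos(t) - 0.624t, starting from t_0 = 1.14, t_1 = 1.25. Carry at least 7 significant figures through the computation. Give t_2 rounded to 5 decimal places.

0.95093

Secant update: t_(k+1) = t_k − f(t_k)·(t_k − t_(k-1))/(f(t_k) − f(t_(k-1))).
f(t_0) = -0.293765, f(t_1) = -0.464678
t_2 = 1.250000 - (-0.464678)·(1.250000 - 1.140000)/(-0.464678 - (-0.293765)) = 0.950931; f(t_2) = -0.012455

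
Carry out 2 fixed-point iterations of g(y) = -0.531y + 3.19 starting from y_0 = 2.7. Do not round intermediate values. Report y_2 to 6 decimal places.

2.257405

y_1 = g(2.700000) = 1.756300
y_2 = g(1.756300) = 2.257405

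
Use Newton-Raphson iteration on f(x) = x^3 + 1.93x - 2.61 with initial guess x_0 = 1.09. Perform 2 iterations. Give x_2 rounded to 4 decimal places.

f'(x) = 3x^2 + 1.93
x_0 = 1.090000: f = 0.788729, f' = 5.494300 → x_1 = 1.090000 - (0.788729)/(5.494300) = 0.946446
x_1 = 0.946446: f = 0.064429, f' = 4.617280 → x_2 = 0.946446 - (0.064429)/(4.617280) = 0.932492

0.9325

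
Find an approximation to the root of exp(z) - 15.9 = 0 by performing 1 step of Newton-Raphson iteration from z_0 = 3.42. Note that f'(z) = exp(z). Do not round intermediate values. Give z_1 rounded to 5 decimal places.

2.94013

z_0 = 3.420000: f = 14.669415, f' = 30.569415 → z_1 = 3.420000 - (14.669415)/(30.569415) = 2.940128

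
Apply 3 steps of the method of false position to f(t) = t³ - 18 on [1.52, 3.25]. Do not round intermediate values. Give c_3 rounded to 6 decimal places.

False-position update: c = (a·f(b) − b·f(a))/(f(b) − f(a)); replace the endpoint whose sign matches f(c).
f(1.520000) = -14.488192, f(3.250000) = 16.328125
step 1: c = 2.333354, f(c) = -5.295960 < 0 → new bracket [2.333354, 3.250000]
step 2: c = 2.557850, f(c) = -1.265020 < 0 → new bracket [2.557850, 3.250000]
step 3: c = 2.607618, f(c) = -0.269045 < 0 → new bracket [2.607618, 3.250000]

2.607618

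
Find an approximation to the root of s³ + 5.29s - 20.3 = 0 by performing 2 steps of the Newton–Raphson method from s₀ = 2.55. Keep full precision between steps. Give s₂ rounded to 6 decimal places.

2.097405

Newton update: s ← s − f(s)/f'(s).
f'(s) = 3s² + 5.29
s_0 = 2.550000: f = 9.770875, f' = 24.797500 → s_1 = 2.550000 - (9.770875)/(24.797500) = 2.155973
s_1 = 2.155973: f = 1.126540, f' = 19.234664 → s_2 = 2.155973 - (1.126540)/(19.234664) = 2.097405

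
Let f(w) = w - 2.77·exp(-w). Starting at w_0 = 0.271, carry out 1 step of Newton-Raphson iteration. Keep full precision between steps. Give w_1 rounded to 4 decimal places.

f'(w) = 1 + 2.77·exp(-w)
w_0 = 0.271000: f = -1.841448, f' = 3.112448 → w_1 = 0.271000 - (-1.841448)/(3.112448) = 0.862640

0.8626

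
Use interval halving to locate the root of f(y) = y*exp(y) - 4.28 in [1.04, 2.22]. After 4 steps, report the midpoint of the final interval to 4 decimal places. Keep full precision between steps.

1.2244

f(1.040000) = -1.337614, f(2.220000) = 16.160275 (opposite signs)
step 1: m = 1.630000, f(m) = 4.039316 > 0 → root in [1.040000, 1.630000]
step 2: m = 1.335000, f(m) = 0.792995 > 0 → root in [1.040000, 1.335000]
step 3: m = 1.187500, f(m) = -0.386337 < 0 → root in [1.187500, 1.335000]
step 4: m = 1.261250, f(m) = 0.171999 > 0 → root in [1.187500, 1.261250]
Midpoint of [1.187500, 1.261250] = 1.224375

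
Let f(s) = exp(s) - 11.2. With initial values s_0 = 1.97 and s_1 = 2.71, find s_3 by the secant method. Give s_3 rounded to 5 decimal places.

2.40652

f(s_0) = -4.029324, f(s_1) = 3.829276
s_2 = 2.710000 - (3.829276)·(2.710000 - 1.970000)/(3.829276 - (-4.029324)) = 2.349419; f(s_2) = -0.720524
s_3 = 2.349419 - (-0.720524)·(2.349419 - 2.710000)/(-0.720524 - (3.829276)) = 2.406522; f(s_3) = -0.104698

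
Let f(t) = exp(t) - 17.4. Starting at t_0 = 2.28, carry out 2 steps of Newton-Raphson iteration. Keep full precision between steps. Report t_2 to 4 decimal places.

2.8758

f'(t) = exp(t)
t_0 = 2.280000: f = -7.623320, f' = 9.776680 → t_1 = 2.280000 - (-7.623320)/(9.776680) = 3.059745
t_1 = 3.059745: f = 3.922124, f' = 21.322124 → t_2 = 3.059745 - (3.922124)/(21.322124) = 2.875799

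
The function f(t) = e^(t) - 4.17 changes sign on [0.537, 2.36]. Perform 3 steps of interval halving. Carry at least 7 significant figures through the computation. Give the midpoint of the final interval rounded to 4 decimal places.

1.3346

f(0.537000) = -2.459133, f(2.360000) = 6.420951 (opposite signs)
step 1: m = 1.448500, f(m) = 0.086725 > 0 → root in [0.537000, 1.448500]
step 2: m = 0.992750, f(m) = -1.471354 < 0 → root in [0.992750, 1.448500]
step 3: m = 1.220625, f(m) = -0.780695 < 0 → root in [1.220625, 1.448500]
Midpoint of [1.220625, 1.448500] = 1.334563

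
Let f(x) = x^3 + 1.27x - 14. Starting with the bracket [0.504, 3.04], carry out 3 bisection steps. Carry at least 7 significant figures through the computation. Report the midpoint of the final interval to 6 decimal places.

2.247500

f(0.504000) = -13.231896, f(3.040000) = 17.955264 (opposite signs)
step 1: m = 1.772000, f(m) = -6.185508 < 0 → root in [1.772000, 3.040000]
step 2: m = 2.406000, f(m) = 2.983559 > 0 → root in [1.772000, 2.406000]
step 3: m = 2.089000, f(m) = -2.230739 < 0 → root in [2.089000, 2.406000]
Midpoint of [2.089000, 2.406000] = 2.247500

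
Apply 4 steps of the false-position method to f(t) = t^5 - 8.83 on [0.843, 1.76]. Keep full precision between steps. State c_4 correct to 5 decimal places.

f(0.843000) = -8.404266, f(1.760000) = 8.057421
step 1: c = 1.311161, f(c) = -4.954932 < 0 → new bracket [1.311161, 1.760000]
step 2: c = 1.482073, f(c) = -1.679318 < 0 → new bracket [1.482073, 1.760000]
step 3: c = 1.530007, f(c) = -0.445683 < 0 → new bracket [1.530007, 1.760000]
step 4: c = 1.542062, f(c) = -0.110139 < 0 → new bracket [1.542062, 1.760000]

1.54206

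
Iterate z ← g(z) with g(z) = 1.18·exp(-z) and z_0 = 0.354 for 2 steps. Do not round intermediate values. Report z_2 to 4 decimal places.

z_1 = g(0.354000) = 0.828212
z_2 = g(0.828212) = 0.515459

0.5155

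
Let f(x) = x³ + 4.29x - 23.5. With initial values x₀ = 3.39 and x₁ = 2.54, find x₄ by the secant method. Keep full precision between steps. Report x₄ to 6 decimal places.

f(x_0) = 30.001319, f(x_1) = 3.783664
x_2 = 2.540000 - (3.783664)·(2.540000 - 3.390000)/(3.783664 - (30.001319)) = 2.417330; f(x_2) = 0.995980
x_3 = 2.417330 - (0.995980)·(2.417330 - 2.540000)/(0.995980 - (3.783664)) = 2.373503; f(x_3) = 0.053494
x_4 = 2.373503 - (0.053494)·(2.373503 - 2.417330)/(0.053494 - (0.995980)) = 2.371015; f(x_4) = 0.000825

2.371015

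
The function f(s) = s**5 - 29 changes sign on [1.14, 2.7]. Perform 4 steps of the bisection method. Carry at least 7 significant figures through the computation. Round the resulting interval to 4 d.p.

[1.9200, 2.0175]

f(1.140000) = -27.074585, f(2.700000) = 114.489070 (opposite signs)
step 1: m = 1.920000, f(m) = -2.908074 < 0 → root in [1.920000, 2.700000]
step 2: m = 2.310000, f(m) = 36.774855 > 0 → root in [1.920000, 2.310000]
step 3: m = 2.115000, f(m) = 13.320604 > 0 → root in [1.920000, 2.115000]
step 4: m = 2.017500, f(m) = 4.424715 > 0 → root in [1.920000, 2.017500]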